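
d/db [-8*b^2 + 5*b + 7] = 5 - 16*b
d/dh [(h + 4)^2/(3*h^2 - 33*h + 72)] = (-19*h^2 + 16*h + 368)/(3*(h^4 - 22*h^3 + 169*h^2 - 528*h + 576))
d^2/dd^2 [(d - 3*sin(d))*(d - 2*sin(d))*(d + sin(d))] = 4*d^2*sin(d) - 16*d*cos(d) + 2*d*cos(2*d) + 6*d - 25*sin(d)/2 + 2*sin(2*d) + 27*sin(3*d)/2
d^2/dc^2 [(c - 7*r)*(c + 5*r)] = 2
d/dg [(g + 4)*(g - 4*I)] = 2*g + 4 - 4*I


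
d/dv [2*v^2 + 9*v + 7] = 4*v + 9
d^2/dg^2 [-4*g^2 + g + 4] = -8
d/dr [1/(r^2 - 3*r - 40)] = (3 - 2*r)/(-r^2 + 3*r + 40)^2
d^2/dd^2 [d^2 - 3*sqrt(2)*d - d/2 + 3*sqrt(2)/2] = 2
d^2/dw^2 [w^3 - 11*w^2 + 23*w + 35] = 6*w - 22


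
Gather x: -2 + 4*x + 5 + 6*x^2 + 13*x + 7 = 6*x^2 + 17*x + 10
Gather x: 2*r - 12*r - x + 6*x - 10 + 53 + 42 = -10*r + 5*x + 85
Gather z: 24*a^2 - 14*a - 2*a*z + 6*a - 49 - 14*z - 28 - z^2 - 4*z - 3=24*a^2 - 8*a - z^2 + z*(-2*a - 18) - 80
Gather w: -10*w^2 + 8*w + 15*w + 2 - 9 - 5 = -10*w^2 + 23*w - 12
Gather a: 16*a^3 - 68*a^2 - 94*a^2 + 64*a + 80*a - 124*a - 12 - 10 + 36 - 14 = 16*a^3 - 162*a^2 + 20*a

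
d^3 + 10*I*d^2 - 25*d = d*(d + 5*I)^2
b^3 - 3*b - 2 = (b - 2)*(b + 1)^2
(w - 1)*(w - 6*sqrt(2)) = w^2 - 6*sqrt(2)*w - w + 6*sqrt(2)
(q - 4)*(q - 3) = q^2 - 7*q + 12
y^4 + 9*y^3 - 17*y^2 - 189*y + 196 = (y - 4)*(y - 1)*(y + 7)^2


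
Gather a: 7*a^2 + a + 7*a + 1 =7*a^2 + 8*a + 1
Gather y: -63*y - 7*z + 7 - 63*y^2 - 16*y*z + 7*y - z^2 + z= -63*y^2 + y*(-16*z - 56) - z^2 - 6*z + 7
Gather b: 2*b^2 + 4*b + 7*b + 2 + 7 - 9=2*b^2 + 11*b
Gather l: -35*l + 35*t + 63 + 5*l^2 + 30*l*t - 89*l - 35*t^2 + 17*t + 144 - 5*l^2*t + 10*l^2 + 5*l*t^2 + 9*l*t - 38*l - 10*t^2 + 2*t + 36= l^2*(15 - 5*t) + l*(5*t^2 + 39*t - 162) - 45*t^2 + 54*t + 243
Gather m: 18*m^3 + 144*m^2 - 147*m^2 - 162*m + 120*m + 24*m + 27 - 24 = 18*m^3 - 3*m^2 - 18*m + 3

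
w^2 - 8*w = w*(w - 8)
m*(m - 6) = m^2 - 6*m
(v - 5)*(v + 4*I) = v^2 - 5*v + 4*I*v - 20*I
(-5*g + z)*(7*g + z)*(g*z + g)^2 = -35*g^4*z^2 - 70*g^4*z - 35*g^4 + 2*g^3*z^3 + 4*g^3*z^2 + 2*g^3*z + g^2*z^4 + 2*g^2*z^3 + g^2*z^2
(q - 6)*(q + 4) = q^2 - 2*q - 24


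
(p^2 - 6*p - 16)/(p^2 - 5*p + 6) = (p^2 - 6*p - 16)/(p^2 - 5*p + 6)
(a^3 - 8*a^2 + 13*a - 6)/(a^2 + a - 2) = (a^2 - 7*a + 6)/(a + 2)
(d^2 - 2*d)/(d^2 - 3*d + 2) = d/(d - 1)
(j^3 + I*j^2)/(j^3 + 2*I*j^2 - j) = j/(j + I)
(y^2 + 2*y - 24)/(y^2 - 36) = (y - 4)/(y - 6)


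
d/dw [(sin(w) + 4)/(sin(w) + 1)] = -3*cos(w)/(sin(w) + 1)^2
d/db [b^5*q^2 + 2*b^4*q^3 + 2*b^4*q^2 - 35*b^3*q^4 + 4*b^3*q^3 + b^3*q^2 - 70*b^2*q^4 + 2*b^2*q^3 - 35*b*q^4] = q^2*(5*b^4 + 8*b^3*q + 8*b^3 - 105*b^2*q^2 + 12*b^2*q + 3*b^2 - 140*b*q^2 + 4*b*q - 35*q^2)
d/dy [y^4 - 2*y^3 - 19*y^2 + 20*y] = 4*y^3 - 6*y^2 - 38*y + 20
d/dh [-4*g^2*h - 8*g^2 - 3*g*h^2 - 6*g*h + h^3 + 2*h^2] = -4*g^2 - 6*g*h - 6*g + 3*h^2 + 4*h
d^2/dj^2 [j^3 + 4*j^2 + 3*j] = 6*j + 8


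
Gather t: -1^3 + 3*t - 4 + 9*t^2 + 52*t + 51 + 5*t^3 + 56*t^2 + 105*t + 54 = 5*t^3 + 65*t^2 + 160*t + 100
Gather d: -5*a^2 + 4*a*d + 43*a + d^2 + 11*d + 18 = -5*a^2 + 43*a + d^2 + d*(4*a + 11) + 18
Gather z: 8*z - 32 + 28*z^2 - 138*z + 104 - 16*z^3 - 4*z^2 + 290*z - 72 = -16*z^3 + 24*z^2 + 160*z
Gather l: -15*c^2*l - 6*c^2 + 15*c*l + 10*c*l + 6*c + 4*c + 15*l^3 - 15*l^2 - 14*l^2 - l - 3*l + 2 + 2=-6*c^2 + 10*c + 15*l^3 - 29*l^2 + l*(-15*c^2 + 25*c - 4) + 4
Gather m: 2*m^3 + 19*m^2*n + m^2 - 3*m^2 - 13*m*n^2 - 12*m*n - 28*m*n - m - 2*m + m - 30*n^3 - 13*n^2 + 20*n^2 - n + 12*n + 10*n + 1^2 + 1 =2*m^3 + m^2*(19*n - 2) + m*(-13*n^2 - 40*n - 2) - 30*n^3 + 7*n^2 + 21*n + 2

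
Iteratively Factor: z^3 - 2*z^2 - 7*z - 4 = (z + 1)*(z^2 - 3*z - 4) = (z + 1)^2*(z - 4)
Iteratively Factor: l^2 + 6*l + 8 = (l + 4)*(l + 2)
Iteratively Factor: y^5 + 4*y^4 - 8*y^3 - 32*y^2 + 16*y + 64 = (y + 2)*(y^4 + 2*y^3 - 12*y^2 - 8*y + 32) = (y - 2)*(y + 2)*(y^3 + 4*y^2 - 4*y - 16) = (y - 2)*(y + 2)*(y + 4)*(y^2 - 4) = (y - 2)*(y + 2)^2*(y + 4)*(y - 2)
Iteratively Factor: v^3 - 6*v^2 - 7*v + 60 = (v - 4)*(v^2 - 2*v - 15) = (v - 4)*(v + 3)*(v - 5)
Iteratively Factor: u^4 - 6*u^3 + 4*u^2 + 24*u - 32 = (u - 2)*(u^3 - 4*u^2 - 4*u + 16) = (u - 2)*(u + 2)*(u^2 - 6*u + 8) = (u - 4)*(u - 2)*(u + 2)*(u - 2)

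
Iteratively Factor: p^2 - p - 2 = (p + 1)*(p - 2)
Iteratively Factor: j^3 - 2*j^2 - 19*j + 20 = (j - 1)*(j^2 - j - 20) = (j - 5)*(j - 1)*(j + 4)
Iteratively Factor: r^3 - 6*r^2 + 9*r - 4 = (r - 1)*(r^2 - 5*r + 4) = (r - 1)^2*(r - 4)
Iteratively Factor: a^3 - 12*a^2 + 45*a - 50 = (a - 5)*(a^2 - 7*a + 10) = (a - 5)*(a - 2)*(a - 5)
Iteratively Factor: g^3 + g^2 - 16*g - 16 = (g - 4)*(g^2 + 5*g + 4) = (g - 4)*(g + 4)*(g + 1)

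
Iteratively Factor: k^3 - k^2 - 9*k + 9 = (k + 3)*(k^2 - 4*k + 3) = (k - 1)*(k + 3)*(k - 3)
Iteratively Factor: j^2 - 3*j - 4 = (j + 1)*(j - 4)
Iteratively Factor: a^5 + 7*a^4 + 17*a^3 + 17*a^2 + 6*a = (a + 1)*(a^4 + 6*a^3 + 11*a^2 + 6*a) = (a + 1)*(a + 2)*(a^3 + 4*a^2 + 3*a) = (a + 1)^2*(a + 2)*(a^2 + 3*a) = a*(a + 1)^2*(a + 2)*(a + 3)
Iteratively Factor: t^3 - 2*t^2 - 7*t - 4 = (t + 1)*(t^2 - 3*t - 4) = (t - 4)*(t + 1)*(t + 1)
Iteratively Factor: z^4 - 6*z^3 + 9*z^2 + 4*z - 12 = (z + 1)*(z^3 - 7*z^2 + 16*z - 12) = (z - 3)*(z + 1)*(z^2 - 4*z + 4) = (z - 3)*(z - 2)*(z + 1)*(z - 2)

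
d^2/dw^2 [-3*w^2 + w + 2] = -6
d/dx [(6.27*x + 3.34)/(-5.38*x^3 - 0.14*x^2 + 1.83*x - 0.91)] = (67.4652*x^3 + 54.7854*x^2 + 0.9352*x - 11.8179)/(28.9444*x^6 + 1.5064*x^5 - 19.6712*x^4 + 9.2792*x^3 + 3.6037*x^2 - 3.3306*x + 0.8281)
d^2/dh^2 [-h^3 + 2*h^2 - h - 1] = 4 - 6*h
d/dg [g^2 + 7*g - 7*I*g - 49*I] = 2*g + 7 - 7*I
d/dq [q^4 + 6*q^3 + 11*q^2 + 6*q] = 4*q^3 + 18*q^2 + 22*q + 6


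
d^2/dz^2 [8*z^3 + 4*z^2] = 48*z + 8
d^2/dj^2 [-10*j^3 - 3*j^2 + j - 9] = -60*j - 6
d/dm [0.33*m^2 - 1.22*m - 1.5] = 0.66*m - 1.22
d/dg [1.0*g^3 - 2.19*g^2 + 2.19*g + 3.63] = 3.0*g^2 - 4.38*g + 2.19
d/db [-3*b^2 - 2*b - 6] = -6*b - 2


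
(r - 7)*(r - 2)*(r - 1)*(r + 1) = r^4 - 9*r^3 + 13*r^2 + 9*r - 14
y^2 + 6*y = y*(y + 6)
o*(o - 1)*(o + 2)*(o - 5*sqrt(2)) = o^4 - 5*sqrt(2)*o^3 + o^3 - 5*sqrt(2)*o^2 - 2*o^2 + 10*sqrt(2)*o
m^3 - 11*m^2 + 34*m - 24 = (m - 6)*(m - 4)*(m - 1)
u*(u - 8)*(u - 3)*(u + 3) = u^4 - 8*u^3 - 9*u^2 + 72*u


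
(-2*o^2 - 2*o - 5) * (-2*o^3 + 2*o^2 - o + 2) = 4*o^5 + 8*o^3 - 12*o^2 + o - 10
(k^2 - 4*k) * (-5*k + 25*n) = -5*k^3 + 25*k^2*n + 20*k^2 - 100*k*n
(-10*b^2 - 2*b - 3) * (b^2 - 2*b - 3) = -10*b^4 + 18*b^3 + 31*b^2 + 12*b + 9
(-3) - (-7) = 4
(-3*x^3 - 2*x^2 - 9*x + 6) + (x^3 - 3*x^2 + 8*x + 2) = -2*x^3 - 5*x^2 - x + 8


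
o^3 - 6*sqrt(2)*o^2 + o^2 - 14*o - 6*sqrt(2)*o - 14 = (o + 1)*(o - 7*sqrt(2))*(o + sqrt(2))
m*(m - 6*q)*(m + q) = m^3 - 5*m^2*q - 6*m*q^2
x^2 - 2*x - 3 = (x - 3)*(x + 1)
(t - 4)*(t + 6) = t^2 + 2*t - 24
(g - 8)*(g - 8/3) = g^2 - 32*g/3 + 64/3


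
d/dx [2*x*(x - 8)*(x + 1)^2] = 8*x^3 - 36*x^2 - 60*x - 16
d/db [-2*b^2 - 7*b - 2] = -4*b - 7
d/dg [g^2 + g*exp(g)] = g*exp(g) + 2*g + exp(g)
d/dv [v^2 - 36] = 2*v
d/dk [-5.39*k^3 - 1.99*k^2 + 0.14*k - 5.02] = -16.17*k^2 - 3.98*k + 0.14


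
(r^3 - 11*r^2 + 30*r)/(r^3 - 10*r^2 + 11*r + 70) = r*(r - 6)/(r^2 - 5*r - 14)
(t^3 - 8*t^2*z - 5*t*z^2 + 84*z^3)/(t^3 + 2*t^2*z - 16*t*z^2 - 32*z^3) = (t^2 - 4*t*z - 21*z^2)/(t^2 + 6*t*z + 8*z^2)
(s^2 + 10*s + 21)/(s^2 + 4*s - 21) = (s + 3)/(s - 3)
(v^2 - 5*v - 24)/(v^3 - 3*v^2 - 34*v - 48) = 1/(v + 2)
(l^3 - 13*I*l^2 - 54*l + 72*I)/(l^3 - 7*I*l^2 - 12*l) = (l - 6*I)/l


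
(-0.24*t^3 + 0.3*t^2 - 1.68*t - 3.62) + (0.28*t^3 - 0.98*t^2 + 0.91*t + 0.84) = 0.04*t^3 - 0.68*t^2 - 0.77*t - 2.78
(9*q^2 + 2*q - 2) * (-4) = -36*q^2 - 8*q + 8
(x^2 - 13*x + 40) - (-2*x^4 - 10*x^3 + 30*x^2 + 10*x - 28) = 2*x^4 + 10*x^3 - 29*x^2 - 23*x + 68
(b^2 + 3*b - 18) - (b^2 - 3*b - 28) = 6*b + 10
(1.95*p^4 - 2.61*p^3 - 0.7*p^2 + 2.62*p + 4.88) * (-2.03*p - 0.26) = -3.9585*p^5 + 4.7913*p^4 + 2.0996*p^3 - 5.1366*p^2 - 10.5876*p - 1.2688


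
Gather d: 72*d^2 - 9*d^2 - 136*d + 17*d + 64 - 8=63*d^2 - 119*d + 56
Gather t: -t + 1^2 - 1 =-t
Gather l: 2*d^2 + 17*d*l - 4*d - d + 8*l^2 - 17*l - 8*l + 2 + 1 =2*d^2 - 5*d + 8*l^2 + l*(17*d - 25) + 3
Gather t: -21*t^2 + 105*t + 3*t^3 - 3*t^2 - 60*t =3*t^3 - 24*t^2 + 45*t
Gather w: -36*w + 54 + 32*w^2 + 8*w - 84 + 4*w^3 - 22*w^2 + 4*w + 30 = 4*w^3 + 10*w^2 - 24*w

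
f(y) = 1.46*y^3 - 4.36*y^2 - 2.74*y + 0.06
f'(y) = 4.38*y^2 - 8.72*y - 2.74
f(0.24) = -0.83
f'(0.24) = -4.58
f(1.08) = -6.15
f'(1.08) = -7.05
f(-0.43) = 0.32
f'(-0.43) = 1.82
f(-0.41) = 0.35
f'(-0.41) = 1.57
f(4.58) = 36.32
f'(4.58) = 49.20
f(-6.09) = -474.72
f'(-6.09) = 212.81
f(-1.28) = -6.64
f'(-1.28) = 15.60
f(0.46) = -1.98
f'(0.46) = -5.82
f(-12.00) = -3117.78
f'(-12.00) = 732.62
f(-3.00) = -70.38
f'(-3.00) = 62.84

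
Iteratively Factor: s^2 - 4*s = (s)*(s - 4)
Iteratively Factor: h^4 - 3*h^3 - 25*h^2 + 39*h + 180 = (h - 4)*(h^3 + h^2 - 21*h - 45) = (h - 5)*(h - 4)*(h^2 + 6*h + 9) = (h - 5)*(h - 4)*(h + 3)*(h + 3)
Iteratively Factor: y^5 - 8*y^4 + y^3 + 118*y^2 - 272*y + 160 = (y - 4)*(y^4 - 4*y^3 - 15*y^2 + 58*y - 40) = (y - 4)*(y - 2)*(y^3 - 2*y^2 - 19*y + 20) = (y - 4)*(y - 2)*(y + 4)*(y^2 - 6*y + 5) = (y - 5)*(y - 4)*(y - 2)*(y + 4)*(y - 1)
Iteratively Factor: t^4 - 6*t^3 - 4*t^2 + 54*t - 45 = (t - 3)*(t^3 - 3*t^2 - 13*t + 15) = (t - 5)*(t - 3)*(t^2 + 2*t - 3) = (t - 5)*(t - 3)*(t + 3)*(t - 1)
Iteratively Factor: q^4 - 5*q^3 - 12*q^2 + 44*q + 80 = (q + 2)*(q^3 - 7*q^2 + 2*q + 40) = (q - 5)*(q + 2)*(q^2 - 2*q - 8) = (q - 5)*(q + 2)^2*(q - 4)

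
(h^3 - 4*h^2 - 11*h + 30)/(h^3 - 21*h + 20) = (h^3 - 4*h^2 - 11*h + 30)/(h^3 - 21*h + 20)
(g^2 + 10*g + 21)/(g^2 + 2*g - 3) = (g + 7)/(g - 1)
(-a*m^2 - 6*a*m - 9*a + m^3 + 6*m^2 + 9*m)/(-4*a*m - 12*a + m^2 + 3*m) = (a*m + 3*a - m^2 - 3*m)/(4*a - m)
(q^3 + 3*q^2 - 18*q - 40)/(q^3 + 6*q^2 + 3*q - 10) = (q - 4)/(q - 1)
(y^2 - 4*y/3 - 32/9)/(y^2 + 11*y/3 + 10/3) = (9*y^2 - 12*y - 32)/(3*(3*y^2 + 11*y + 10))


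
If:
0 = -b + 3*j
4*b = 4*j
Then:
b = 0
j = 0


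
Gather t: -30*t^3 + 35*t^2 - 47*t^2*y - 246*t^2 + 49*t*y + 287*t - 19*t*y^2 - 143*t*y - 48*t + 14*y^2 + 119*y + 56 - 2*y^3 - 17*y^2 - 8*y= -30*t^3 + t^2*(-47*y - 211) + t*(-19*y^2 - 94*y + 239) - 2*y^3 - 3*y^2 + 111*y + 56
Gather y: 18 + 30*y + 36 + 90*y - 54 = 120*y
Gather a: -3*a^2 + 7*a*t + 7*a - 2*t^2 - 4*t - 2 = -3*a^2 + a*(7*t + 7) - 2*t^2 - 4*t - 2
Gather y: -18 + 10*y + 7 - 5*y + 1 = 5*y - 10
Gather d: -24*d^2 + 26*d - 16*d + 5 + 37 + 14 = -24*d^2 + 10*d + 56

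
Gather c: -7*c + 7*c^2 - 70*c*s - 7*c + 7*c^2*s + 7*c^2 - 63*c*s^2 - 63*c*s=c^2*(7*s + 14) + c*(-63*s^2 - 133*s - 14)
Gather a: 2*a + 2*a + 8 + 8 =4*a + 16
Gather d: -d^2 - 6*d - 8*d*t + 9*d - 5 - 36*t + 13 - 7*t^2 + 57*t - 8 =-d^2 + d*(3 - 8*t) - 7*t^2 + 21*t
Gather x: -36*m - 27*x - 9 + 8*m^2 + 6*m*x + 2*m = 8*m^2 - 34*m + x*(6*m - 27) - 9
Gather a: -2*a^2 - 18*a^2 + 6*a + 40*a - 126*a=-20*a^2 - 80*a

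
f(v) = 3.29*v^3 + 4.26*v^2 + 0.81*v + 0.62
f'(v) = 9.87*v^2 + 8.52*v + 0.81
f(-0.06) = 0.59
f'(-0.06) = 0.33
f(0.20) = 0.98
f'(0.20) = 2.91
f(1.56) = 24.74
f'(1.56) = 38.12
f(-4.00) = -145.02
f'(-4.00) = 124.65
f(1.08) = 10.61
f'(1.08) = 21.52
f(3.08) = 139.65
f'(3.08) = 120.68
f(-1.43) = -1.45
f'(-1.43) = 8.81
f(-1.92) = -8.52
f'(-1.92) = 20.84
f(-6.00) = -561.52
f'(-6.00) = 305.01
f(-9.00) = -2060.02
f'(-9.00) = 723.60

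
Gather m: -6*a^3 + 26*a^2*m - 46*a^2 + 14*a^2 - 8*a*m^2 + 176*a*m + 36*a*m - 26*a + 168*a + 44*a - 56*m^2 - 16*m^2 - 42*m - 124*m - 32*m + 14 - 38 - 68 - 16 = -6*a^3 - 32*a^2 + 186*a + m^2*(-8*a - 72) + m*(26*a^2 + 212*a - 198) - 108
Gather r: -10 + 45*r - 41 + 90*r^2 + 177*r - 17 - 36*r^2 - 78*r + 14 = 54*r^2 + 144*r - 54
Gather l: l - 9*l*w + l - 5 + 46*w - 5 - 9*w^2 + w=l*(2 - 9*w) - 9*w^2 + 47*w - 10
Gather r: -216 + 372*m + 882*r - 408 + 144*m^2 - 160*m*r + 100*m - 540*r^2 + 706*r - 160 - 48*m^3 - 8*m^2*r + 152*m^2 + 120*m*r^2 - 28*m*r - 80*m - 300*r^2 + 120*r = -48*m^3 + 296*m^2 + 392*m + r^2*(120*m - 840) + r*(-8*m^2 - 188*m + 1708) - 784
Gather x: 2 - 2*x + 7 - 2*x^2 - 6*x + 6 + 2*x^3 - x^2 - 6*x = 2*x^3 - 3*x^2 - 14*x + 15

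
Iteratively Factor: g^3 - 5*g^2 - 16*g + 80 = (g - 4)*(g^2 - g - 20) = (g - 4)*(g + 4)*(g - 5)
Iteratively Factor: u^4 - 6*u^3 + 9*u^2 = (u)*(u^3 - 6*u^2 + 9*u) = u*(u - 3)*(u^2 - 3*u) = u^2*(u - 3)*(u - 3)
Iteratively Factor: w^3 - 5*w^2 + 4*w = (w - 1)*(w^2 - 4*w) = (w - 4)*(w - 1)*(w)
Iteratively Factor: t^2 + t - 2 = (t - 1)*(t + 2)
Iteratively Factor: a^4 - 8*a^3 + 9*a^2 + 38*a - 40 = (a + 2)*(a^3 - 10*a^2 + 29*a - 20) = (a - 4)*(a + 2)*(a^2 - 6*a + 5) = (a - 5)*(a - 4)*(a + 2)*(a - 1)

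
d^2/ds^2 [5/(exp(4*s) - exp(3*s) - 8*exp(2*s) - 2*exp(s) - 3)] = 5*((-16*exp(3*s) + 9*exp(2*s) + 32*exp(s) + 2)*(-exp(4*s) + exp(3*s) + 8*exp(2*s) + 2*exp(s) + 3) - 2*(-4*exp(3*s) + 3*exp(2*s) + 16*exp(s) + 2)^2*exp(s))*exp(s)/(-exp(4*s) + exp(3*s) + 8*exp(2*s) + 2*exp(s) + 3)^3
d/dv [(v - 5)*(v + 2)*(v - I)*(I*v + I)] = 4*I*v^3 + v^2*(3 - 6*I) + v*(-4 - 26*I) - 13 - 10*I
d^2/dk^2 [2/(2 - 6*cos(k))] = 3*(-3*sin(k)^2 + cos(k) - 3)/(3*cos(k) - 1)^3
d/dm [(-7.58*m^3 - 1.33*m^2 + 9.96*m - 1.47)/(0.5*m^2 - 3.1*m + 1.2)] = (-3.79*m^4 + 46.996*m^3 - 28.145*m^2 - 1.722*m + 7.395)/(0.25*m^4 - 3.1*m^3 + 10.81*m^2 - 7.44*m + 1.44)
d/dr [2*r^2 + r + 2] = 4*r + 1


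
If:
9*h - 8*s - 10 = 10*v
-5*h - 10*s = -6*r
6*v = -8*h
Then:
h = -3*v/4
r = -395*v/96 - 25/12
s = -67*v/32 - 5/4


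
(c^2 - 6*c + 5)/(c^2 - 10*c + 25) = (c - 1)/(c - 5)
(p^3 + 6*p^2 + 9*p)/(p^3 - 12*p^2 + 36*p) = (p^2 + 6*p + 9)/(p^2 - 12*p + 36)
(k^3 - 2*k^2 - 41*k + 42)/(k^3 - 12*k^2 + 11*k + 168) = (k^2 + 5*k - 6)/(k^2 - 5*k - 24)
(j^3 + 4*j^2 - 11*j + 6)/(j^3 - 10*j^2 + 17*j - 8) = (j + 6)/(j - 8)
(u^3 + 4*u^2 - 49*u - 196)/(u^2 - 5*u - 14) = (u^2 + 11*u + 28)/(u + 2)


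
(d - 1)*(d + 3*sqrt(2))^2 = d^3 - d^2 + 6*sqrt(2)*d^2 - 6*sqrt(2)*d + 18*d - 18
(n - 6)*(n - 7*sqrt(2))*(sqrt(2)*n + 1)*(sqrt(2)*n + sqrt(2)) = 2*n^4 - 13*sqrt(2)*n^3 - 10*n^3 - 26*n^2 + 65*sqrt(2)*n^2 + 70*n + 78*sqrt(2)*n + 84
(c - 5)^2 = c^2 - 10*c + 25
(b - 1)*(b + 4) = b^2 + 3*b - 4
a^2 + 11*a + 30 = (a + 5)*(a + 6)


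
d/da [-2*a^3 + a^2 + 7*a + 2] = -6*a^2 + 2*a + 7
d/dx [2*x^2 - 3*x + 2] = 4*x - 3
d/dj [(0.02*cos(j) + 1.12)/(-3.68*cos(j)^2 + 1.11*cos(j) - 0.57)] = (-0.0736*cos(j)^2 - 8.2432*cos(j) + 1.2546)*sin(j)/(13.5424*cos(j)^4 - 8.1696*cos(j)^3 + 5.4273*cos(j)^2 - 1.2654*cos(j) + 0.3249)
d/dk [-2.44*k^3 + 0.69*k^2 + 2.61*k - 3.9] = -7.32*k^2 + 1.38*k + 2.61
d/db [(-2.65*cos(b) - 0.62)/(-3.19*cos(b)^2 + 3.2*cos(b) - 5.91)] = (8.4535*cos(b)^2 + 3.9556*cos(b) - 17.6455)*sin(b)/(10.1761*cos(b)^4 - 20.416*cos(b)^3 + 47.9458*cos(b)^2 - 37.824*cos(b) + 34.9281)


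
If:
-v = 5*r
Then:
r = -v/5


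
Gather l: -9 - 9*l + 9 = -9*l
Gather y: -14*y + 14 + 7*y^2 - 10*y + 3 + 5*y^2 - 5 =12*y^2 - 24*y + 12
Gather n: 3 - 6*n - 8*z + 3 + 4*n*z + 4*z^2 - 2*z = n*(4*z - 6) + 4*z^2 - 10*z + 6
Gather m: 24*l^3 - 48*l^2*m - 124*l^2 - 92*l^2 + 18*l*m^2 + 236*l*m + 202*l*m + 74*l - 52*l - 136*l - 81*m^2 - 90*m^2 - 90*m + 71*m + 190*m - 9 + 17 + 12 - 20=24*l^3 - 216*l^2 - 114*l + m^2*(18*l - 171) + m*(-48*l^2 + 438*l + 171)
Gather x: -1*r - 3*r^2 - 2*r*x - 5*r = -3*r^2 - 2*r*x - 6*r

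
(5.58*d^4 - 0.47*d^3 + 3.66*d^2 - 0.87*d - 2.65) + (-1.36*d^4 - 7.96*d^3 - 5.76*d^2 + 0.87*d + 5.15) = 4.22*d^4 - 8.43*d^3 - 2.1*d^2 + 2.5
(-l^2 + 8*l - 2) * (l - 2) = -l^3 + 10*l^2 - 18*l + 4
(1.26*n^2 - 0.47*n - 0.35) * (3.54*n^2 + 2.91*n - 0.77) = 4.4604*n^4 + 2.0028*n^3 - 3.5769*n^2 - 0.6566*n + 0.2695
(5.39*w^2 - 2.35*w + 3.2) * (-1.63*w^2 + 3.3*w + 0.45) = -8.7857*w^4 + 21.6175*w^3 - 10.5455*w^2 + 9.5025*w + 1.44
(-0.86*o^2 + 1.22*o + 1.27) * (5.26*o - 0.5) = -4.5236*o^3 + 6.8472*o^2 + 6.0702*o - 0.635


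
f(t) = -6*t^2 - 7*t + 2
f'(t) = -12*t - 7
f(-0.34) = 3.69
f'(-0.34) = -2.92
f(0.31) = -0.75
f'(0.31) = -10.72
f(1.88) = -32.37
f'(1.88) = -29.56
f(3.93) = -118.18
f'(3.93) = -54.16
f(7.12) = -352.01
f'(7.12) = -92.44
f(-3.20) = -37.04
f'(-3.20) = 31.40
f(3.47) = -94.54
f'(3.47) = -48.64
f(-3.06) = -32.76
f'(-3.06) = 29.72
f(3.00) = -73.00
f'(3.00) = -43.00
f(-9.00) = -421.00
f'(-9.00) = 101.00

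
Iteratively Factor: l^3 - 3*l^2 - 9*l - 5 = (l + 1)*(l^2 - 4*l - 5) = (l + 1)^2*(l - 5)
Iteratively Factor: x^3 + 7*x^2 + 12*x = (x + 4)*(x^2 + 3*x) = x*(x + 4)*(x + 3)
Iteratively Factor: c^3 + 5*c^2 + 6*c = (c + 3)*(c^2 + 2*c) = (c + 2)*(c + 3)*(c)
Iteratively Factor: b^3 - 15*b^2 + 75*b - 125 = (b - 5)*(b^2 - 10*b + 25) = (b - 5)^2*(b - 5)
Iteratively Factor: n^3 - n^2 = (n)*(n^2 - n) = n*(n - 1)*(n)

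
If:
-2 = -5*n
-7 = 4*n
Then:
No Solution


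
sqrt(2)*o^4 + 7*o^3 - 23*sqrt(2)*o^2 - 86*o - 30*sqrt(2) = (o - 3*sqrt(2))*(o + sqrt(2))*(o + 5*sqrt(2))*(sqrt(2)*o + 1)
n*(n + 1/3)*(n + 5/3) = n^3 + 2*n^2 + 5*n/9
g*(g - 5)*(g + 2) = g^3 - 3*g^2 - 10*g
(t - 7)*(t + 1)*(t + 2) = t^3 - 4*t^2 - 19*t - 14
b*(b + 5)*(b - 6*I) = b^3 + 5*b^2 - 6*I*b^2 - 30*I*b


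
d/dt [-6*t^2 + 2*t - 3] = 2 - 12*t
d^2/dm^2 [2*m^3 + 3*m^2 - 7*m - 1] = 12*m + 6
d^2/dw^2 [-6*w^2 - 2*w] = -12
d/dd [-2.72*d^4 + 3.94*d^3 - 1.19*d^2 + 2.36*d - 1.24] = -10.88*d^3 + 11.82*d^2 - 2.38*d + 2.36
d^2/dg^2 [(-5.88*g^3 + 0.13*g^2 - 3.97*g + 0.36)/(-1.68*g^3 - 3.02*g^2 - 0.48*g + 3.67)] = (5.6843418860808e-14*g^7 - 60.3993600000001*g^6 + 38.7797760000001*g^5 + 544.334112*g^4 + 158.995016*g^3 + 201.492996*g^2 + 722.740548*g + 2.339254)/(4.741632*g^9 + 25.570944*g^8 + 50.031072*g^7 + 11.080952*g^6 - 97.42608*g^5 - 116.085108*g^4 + 36.073656*g^3 + 119.49153*g^2 + 19.395216*g - 49.430863)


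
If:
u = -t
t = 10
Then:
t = 10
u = -10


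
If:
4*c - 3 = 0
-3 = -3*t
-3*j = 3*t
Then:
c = 3/4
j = -1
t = 1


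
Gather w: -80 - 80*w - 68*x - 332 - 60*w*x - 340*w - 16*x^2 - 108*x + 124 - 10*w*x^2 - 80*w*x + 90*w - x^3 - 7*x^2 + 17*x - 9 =w*(-10*x^2 - 140*x - 330) - x^3 - 23*x^2 - 159*x - 297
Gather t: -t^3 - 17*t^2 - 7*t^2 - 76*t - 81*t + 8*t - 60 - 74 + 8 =-t^3 - 24*t^2 - 149*t - 126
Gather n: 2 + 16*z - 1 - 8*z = 8*z + 1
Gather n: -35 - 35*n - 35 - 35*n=-70*n - 70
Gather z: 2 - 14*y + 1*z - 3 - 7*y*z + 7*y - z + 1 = -7*y*z - 7*y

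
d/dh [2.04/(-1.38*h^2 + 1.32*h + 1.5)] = (5.6304*h - 2.6928)/(-1.38*h^2 + 1.32*h + 1.5)^2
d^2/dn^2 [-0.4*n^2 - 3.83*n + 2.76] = -0.800000000000000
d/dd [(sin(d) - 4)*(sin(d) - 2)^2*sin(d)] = 4*(sin(d)^3 - 6*sin(d)^2 + 10*sin(d) - 4)*cos(d)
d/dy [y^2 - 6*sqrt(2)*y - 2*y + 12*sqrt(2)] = 2*y - 6*sqrt(2) - 2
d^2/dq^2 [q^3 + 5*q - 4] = 6*q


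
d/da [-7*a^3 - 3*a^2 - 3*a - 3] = -21*a^2 - 6*a - 3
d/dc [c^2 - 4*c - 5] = 2*c - 4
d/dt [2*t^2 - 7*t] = 4*t - 7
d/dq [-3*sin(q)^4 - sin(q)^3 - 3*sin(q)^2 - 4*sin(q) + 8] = -(12*sin(q)^3 + 3*sin(q)^2 + 6*sin(q) + 4)*cos(q)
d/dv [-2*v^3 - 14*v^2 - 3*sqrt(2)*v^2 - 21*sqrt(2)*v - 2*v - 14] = -6*v^2 - 28*v - 6*sqrt(2)*v - 21*sqrt(2) - 2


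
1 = 1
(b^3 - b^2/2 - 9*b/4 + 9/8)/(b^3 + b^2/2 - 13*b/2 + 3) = (b^2 - 9/4)/(b^2 + b - 6)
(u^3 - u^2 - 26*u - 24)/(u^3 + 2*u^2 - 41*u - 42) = (u + 4)/(u + 7)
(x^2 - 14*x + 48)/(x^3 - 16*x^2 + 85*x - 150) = (x - 8)/(x^2 - 10*x + 25)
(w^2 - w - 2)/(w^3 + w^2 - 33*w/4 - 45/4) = 4*(w^2 - w - 2)/(4*w^3 + 4*w^2 - 33*w - 45)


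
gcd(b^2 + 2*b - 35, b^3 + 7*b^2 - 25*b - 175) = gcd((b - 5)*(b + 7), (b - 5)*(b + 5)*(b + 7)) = b^2 + 2*b - 35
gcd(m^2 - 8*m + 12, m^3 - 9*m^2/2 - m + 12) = m - 2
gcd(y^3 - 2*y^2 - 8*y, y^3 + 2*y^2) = y^2 + 2*y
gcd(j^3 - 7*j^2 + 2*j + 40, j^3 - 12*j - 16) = j^2 - 2*j - 8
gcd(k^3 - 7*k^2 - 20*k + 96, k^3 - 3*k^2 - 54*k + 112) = k - 8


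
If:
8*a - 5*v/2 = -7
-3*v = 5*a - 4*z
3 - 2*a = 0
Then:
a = 3/2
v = 38/5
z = 303/40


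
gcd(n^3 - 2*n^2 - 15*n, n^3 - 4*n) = n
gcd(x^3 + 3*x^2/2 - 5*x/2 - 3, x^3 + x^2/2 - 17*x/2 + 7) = 1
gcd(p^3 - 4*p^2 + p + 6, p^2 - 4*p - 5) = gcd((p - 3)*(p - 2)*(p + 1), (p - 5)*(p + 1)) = p + 1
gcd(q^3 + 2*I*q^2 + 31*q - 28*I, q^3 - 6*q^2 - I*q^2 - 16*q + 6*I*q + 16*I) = q - I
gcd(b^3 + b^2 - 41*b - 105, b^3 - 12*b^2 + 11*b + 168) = b^2 - 4*b - 21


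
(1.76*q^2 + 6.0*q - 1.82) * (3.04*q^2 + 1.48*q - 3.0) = 5.3504*q^4 + 20.8448*q^3 - 1.9328*q^2 - 20.6936*q + 5.46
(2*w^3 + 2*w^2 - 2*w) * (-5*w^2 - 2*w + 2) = -10*w^5 - 14*w^4 + 10*w^3 + 8*w^2 - 4*w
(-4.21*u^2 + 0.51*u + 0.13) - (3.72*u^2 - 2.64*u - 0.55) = -7.93*u^2 + 3.15*u + 0.68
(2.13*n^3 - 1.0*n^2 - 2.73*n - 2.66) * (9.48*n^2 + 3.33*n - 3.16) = 20.1924*n^5 - 2.3871*n^4 - 35.9412*n^3 - 31.1477*n^2 - 0.231*n + 8.4056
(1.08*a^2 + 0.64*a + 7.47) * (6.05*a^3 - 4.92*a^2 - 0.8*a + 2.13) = 6.534*a^5 - 1.4416*a^4 + 41.1807*a^3 - 34.964*a^2 - 4.6128*a + 15.9111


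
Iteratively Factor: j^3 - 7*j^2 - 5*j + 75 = (j + 3)*(j^2 - 10*j + 25) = (j - 5)*(j + 3)*(j - 5)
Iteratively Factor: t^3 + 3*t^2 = (t)*(t^2 + 3*t) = t^2*(t + 3)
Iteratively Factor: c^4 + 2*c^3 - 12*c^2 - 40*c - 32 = (c + 2)*(c^3 - 12*c - 16) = (c + 2)^2*(c^2 - 2*c - 8) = (c - 4)*(c + 2)^2*(c + 2)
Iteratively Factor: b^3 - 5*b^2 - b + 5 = (b - 1)*(b^2 - 4*b - 5) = (b - 5)*(b - 1)*(b + 1)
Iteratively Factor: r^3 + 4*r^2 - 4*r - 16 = (r + 4)*(r^2 - 4) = (r + 2)*(r + 4)*(r - 2)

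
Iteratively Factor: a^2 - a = (a)*(a - 1)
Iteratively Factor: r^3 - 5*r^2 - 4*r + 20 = (r + 2)*(r^2 - 7*r + 10) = (r - 5)*(r + 2)*(r - 2)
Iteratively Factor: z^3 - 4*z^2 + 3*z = (z - 3)*(z^2 - z) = z*(z - 3)*(z - 1)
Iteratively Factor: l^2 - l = (l)*(l - 1)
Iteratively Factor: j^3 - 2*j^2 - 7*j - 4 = (j + 1)*(j^2 - 3*j - 4) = (j + 1)^2*(j - 4)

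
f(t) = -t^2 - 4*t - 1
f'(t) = -2*t - 4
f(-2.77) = 2.41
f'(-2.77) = 1.54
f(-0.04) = -0.84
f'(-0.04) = -3.92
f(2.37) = -16.10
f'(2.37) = -8.74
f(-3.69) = 0.14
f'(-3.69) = 3.38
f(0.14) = -1.58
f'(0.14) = -4.28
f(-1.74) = 2.93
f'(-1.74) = -0.52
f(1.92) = -12.37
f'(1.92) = -7.84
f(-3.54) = 0.63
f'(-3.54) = 3.08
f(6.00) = -61.00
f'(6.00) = -16.00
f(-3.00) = 2.00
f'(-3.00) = 2.00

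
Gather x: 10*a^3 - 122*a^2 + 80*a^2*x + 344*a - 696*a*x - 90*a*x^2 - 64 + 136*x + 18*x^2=10*a^3 - 122*a^2 + 344*a + x^2*(18 - 90*a) + x*(80*a^2 - 696*a + 136) - 64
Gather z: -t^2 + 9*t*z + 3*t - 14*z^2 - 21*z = -t^2 + 3*t - 14*z^2 + z*(9*t - 21)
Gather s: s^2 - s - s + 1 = s^2 - 2*s + 1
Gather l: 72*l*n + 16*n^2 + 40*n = 72*l*n + 16*n^2 + 40*n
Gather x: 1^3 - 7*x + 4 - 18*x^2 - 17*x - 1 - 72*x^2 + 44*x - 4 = -90*x^2 + 20*x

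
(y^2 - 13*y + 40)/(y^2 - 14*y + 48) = (y - 5)/(y - 6)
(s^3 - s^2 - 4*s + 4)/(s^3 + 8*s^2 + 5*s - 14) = (s - 2)/(s + 7)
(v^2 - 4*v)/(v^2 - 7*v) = (v - 4)/(v - 7)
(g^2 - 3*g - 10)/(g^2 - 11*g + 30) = (g + 2)/(g - 6)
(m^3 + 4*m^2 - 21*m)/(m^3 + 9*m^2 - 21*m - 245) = m*(m - 3)/(m^2 + 2*m - 35)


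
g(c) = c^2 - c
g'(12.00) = 23.00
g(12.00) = 132.00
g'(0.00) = -1.00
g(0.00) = 0.00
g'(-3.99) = -8.98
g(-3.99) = 19.91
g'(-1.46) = -3.92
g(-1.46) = 3.59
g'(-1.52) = -4.04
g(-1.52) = 3.83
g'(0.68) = 0.36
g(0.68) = -0.22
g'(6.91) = 12.82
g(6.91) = 40.84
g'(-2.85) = -6.70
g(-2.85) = 10.97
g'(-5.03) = -11.06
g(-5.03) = 30.33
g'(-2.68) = -6.36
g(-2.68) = 9.86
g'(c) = 2*c - 1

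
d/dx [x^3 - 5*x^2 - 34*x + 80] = 3*x^2 - 10*x - 34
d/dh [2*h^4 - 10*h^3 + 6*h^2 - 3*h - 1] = 8*h^3 - 30*h^2 + 12*h - 3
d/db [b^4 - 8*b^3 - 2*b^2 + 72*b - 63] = 4*b^3 - 24*b^2 - 4*b + 72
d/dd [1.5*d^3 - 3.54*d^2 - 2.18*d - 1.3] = 4.5*d^2 - 7.08*d - 2.18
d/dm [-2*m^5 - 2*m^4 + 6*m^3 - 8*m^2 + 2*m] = -10*m^4 - 8*m^3 + 18*m^2 - 16*m + 2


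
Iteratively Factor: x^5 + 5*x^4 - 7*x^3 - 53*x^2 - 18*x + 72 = (x - 3)*(x^4 + 8*x^3 + 17*x^2 - 2*x - 24) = (x - 3)*(x + 2)*(x^3 + 6*x^2 + 5*x - 12) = (x - 3)*(x + 2)*(x + 3)*(x^2 + 3*x - 4) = (x - 3)*(x + 2)*(x + 3)*(x + 4)*(x - 1)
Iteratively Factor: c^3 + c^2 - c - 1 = (c - 1)*(c^2 + 2*c + 1) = (c - 1)*(c + 1)*(c + 1)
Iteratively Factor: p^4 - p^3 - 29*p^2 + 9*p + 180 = (p + 3)*(p^3 - 4*p^2 - 17*p + 60) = (p - 5)*(p + 3)*(p^2 + p - 12) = (p - 5)*(p - 3)*(p + 3)*(p + 4)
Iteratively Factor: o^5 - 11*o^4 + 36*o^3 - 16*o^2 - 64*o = (o - 4)*(o^4 - 7*o^3 + 8*o^2 + 16*o) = (o - 4)^2*(o^3 - 3*o^2 - 4*o) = o*(o - 4)^2*(o^2 - 3*o - 4) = o*(o - 4)^2*(o + 1)*(o - 4)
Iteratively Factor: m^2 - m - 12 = (m - 4)*(m + 3)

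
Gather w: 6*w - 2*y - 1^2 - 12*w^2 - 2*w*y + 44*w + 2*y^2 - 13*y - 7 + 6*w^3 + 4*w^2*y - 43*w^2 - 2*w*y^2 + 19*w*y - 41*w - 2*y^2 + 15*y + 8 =6*w^3 + w^2*(4*y - 55) + w*(-2*y^2 + 17*y + 9)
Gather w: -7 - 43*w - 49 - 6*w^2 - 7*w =-6*w^2 - 50*w - 56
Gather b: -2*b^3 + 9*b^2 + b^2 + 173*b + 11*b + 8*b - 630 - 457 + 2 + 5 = -2*b^3 + 10*b^2 + 192*b - 1080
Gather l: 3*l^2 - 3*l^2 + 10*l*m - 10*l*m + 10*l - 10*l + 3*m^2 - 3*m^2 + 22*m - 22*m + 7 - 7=0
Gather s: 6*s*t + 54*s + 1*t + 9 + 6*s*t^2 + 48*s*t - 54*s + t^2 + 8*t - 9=s*(6*t^2 + 54*t) + t^2 + 9*t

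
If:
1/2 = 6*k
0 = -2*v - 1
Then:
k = 1/12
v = -1/2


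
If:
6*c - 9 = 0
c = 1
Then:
No Solution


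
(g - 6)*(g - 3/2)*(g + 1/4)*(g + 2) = g^4 - 21*g^3/4 - 59*g^2/8 + 33*g/2 + 9/2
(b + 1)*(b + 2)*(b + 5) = b^3 + 8*b^2 + 17*b + 10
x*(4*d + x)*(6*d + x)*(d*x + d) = 24*d^3*x^2 + 24*d^3*x + 10*d^2*x^3 + 10*d^2*x^2 + d*x^4 + d*x^3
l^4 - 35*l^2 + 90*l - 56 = (l - 4)*(l - 2)*(l - 1)*(l + 7)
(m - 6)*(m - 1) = m^2 - 7*m + 6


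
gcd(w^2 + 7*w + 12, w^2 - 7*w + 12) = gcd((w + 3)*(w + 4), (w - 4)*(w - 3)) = 1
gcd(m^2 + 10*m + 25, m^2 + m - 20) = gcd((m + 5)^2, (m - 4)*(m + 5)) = m + 5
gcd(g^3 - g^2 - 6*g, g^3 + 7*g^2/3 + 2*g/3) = g^2 + 2*g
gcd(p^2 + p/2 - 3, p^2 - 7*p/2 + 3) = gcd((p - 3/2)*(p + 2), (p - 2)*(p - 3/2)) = p - 3/2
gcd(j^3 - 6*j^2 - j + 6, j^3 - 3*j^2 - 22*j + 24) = j^2 - 7*j + 6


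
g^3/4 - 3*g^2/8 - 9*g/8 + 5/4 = (g/4 + 1/2)*(g - 5/2)*(g - 1)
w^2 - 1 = (w - 1)*(w + 1)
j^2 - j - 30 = (j - 6)*(j + 5)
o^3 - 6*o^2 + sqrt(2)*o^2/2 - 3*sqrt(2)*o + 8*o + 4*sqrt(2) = (o - 4)*(o - 2)*(o + sqrt(2)/2)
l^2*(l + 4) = l^3 + 4*l^2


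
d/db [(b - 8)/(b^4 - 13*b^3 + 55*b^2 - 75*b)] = (-3*b^3 + 43*b^2 - 152*b + 120)/(b^2*(b^5 - 21*b^4 + 174*b^3 - 710*b^2 + 1425*b - 1125))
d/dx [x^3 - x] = 3*x^2 - 1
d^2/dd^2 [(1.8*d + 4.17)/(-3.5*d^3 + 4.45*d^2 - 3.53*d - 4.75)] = (-132.3*d^5 - 444.78*d^4 + 1012.353*d^3 - 445.48065*d^2 + 580.69917*d - 219.847656)/(42.875*d^9 - 163.5375*d^8 + 337.65375*d^7 - 243.437125*d^6 - 103.339575*d^5 + 467.95011*d^4 - 166.799023*d^3 - 123.64155*d^2 + 238.936875*d + 107.171875)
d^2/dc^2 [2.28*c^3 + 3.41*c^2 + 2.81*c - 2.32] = 13.68*c + 6.82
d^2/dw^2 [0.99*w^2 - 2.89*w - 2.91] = 1.98000000000000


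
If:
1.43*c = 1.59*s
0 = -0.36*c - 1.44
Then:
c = -4.00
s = -3.60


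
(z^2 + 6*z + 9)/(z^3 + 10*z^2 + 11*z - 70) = (z^2 + 6*z + 9)/(z^3 + 10*z^2 + 11*z - 70)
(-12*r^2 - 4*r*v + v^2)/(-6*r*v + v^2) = (2*r + v)/v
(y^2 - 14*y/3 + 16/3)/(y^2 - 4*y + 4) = (y - 8/3)/(y - 2)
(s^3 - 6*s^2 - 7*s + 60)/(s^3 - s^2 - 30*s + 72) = (s^2 - 2*s - 15)/(s^2 + 3*s - 18)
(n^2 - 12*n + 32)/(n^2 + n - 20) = (n - 8)/(n + 5)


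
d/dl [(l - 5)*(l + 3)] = 2*l - 2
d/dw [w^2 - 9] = 2*w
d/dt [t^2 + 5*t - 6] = 2*t + 5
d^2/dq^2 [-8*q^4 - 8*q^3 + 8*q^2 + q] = -96*q^2 - 48*q + 16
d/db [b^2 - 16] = 2*b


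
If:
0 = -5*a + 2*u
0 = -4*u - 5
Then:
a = -1/2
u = -5/4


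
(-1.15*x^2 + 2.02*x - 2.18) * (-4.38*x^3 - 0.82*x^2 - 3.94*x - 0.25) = 5.037*x^5 - 7.9046*x^4 + 12.423*x^3 - 5.8837*x^2 + 8.0842*x + 0.545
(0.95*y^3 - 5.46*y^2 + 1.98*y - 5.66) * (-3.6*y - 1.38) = -3.42*y^4 + 18.345*y^3 + 0.4068*y^2 + 17.6436*y + 7.8108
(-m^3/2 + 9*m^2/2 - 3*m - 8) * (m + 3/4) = -m^4/2 + 33*m^3/8 + 3*m^2/8 - 41*m/4 - 6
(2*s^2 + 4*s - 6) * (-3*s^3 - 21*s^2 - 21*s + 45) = -6*s^5 - 54*s^4 - 108*s^3 + 132*s^2 + 306*s - 270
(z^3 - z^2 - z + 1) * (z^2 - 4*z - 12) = z^5 - 5*z^4 - 9*z^3 + 17*z^2 + 8*z - 12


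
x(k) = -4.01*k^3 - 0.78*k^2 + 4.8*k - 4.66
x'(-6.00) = -418.92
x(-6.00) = 804.62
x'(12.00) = -1746.24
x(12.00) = -6988.66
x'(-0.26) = 4.39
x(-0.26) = -5.89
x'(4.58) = -254.69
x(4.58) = -384.29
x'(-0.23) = 4.52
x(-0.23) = -5.76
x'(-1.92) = -36.55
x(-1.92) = 11.63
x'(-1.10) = -8.04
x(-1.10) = -5.55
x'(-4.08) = -189.09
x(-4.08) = 235.12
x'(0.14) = 4.35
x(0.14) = -4.01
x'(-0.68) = 0.30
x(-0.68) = -7.02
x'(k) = -12.03*k^2 - 1.56*k + 4.8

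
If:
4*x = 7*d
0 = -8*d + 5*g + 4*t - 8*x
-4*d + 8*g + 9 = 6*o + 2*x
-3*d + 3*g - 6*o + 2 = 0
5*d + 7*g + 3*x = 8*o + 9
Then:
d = 952/1017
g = -63/113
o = -841/2034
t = 23779/4068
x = 1666/1017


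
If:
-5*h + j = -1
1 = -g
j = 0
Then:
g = -1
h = 1/5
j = 0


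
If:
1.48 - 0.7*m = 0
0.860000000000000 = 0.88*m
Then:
No Solution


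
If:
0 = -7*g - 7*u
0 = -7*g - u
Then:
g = 0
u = 0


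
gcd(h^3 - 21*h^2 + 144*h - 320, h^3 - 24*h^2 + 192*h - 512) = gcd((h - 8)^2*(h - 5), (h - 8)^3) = h^2 - 16*h + 64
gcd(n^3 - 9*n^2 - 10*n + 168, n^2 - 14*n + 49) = n - 7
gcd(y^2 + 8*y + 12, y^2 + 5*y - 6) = y + 6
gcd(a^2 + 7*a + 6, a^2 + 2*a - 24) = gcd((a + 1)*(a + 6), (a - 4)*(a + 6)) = a + 6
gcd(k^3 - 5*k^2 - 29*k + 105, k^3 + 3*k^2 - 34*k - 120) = k + 5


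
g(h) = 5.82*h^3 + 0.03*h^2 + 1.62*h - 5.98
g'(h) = 17.46*h^2 + 0.06*h + 1.62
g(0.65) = -3.32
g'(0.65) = 9.04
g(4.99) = 725.99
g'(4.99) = 436.68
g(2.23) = 62.32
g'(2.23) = 88.58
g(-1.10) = -15.47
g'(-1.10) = 22.68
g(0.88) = -0.57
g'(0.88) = 15.19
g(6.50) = 1604.14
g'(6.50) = 739.70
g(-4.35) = -491.52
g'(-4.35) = 331.75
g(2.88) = 137.96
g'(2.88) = 146.61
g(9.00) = 4253.81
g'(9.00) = 1416.42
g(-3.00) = -167.71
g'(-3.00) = 158.58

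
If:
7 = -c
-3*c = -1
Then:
No Solution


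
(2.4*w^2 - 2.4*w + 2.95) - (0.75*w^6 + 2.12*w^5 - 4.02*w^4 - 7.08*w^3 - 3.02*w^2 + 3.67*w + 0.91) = -0.75*w^6 - 2.12*w^5 + 4.02*w^4 + 7.08*w^3 + 5.42*w^2 - 6.07*w + 2.04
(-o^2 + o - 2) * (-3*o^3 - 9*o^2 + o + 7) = 3*o^5 + 6*o^4 - 4*o^3 + 12*o^2 + 5*o - 14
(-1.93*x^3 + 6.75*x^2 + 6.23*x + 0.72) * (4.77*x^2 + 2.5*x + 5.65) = -9.2061*x^5 + 27.3725*x^4 + 35.6876*x^3 + 57.1469*x^2 + 36.9995*x + 4.068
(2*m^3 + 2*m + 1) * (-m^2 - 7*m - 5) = -2*m^5 - 14*m^4 - 12*m^3 - 15*m^2 - 17*m - 5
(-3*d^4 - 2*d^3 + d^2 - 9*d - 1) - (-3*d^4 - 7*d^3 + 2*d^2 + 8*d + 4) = 5*d^3 - d^2 - 17*d - 5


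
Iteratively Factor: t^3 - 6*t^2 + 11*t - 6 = (t - 3)*(t^2 - 3*t + 2) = (t - 3)*(t - 1)*(t - 2)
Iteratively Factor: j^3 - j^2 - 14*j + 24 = (j - 3)*(j^2 + 2*j - 8) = (j - 3)*(j + 4)*(j - 2)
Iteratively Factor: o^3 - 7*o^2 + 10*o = (o)*(o^2 - 7*o + 10) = o*(o - 2)*(o - 5)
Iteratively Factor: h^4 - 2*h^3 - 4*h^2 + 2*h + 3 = (h - 1)*(h^3 - h^2 - 5*h - 3) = (h - 1)*(h + 1)*(h^2 - 2*h - 3) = (h - 3)*(h - 1)*(h + 1)*(h + 1)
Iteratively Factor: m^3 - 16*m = (m)*(m^2 - 16) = m*(m + 4)*(m - 4)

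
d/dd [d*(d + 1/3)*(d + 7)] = 3*d^2 + 44*d/3 + 7/3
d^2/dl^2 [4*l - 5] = 0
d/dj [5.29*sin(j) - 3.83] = 5.29*cos(j)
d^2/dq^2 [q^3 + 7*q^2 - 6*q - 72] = 6*q + 14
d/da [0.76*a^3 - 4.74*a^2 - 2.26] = a*(2.28*a - 9.48)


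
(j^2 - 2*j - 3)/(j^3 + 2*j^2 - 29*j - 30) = (j - 3)/(j^2 + j - 30)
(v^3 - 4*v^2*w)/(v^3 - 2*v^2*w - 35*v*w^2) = v*(-v + 4*w)/(-v^2 + 2*v*w + 35*w^2)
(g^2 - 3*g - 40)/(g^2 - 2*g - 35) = (g - 8)/(g - 7)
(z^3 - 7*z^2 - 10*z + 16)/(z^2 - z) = z - 6 - 16/z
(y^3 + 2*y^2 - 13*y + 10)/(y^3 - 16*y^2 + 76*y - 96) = (y^2 + 4*y - 5)/(y^2 - 14*y + 48)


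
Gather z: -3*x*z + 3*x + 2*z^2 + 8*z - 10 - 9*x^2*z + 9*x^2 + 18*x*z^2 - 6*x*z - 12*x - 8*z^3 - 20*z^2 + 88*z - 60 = 9*x^2 - 9*x - 8*z^3 + z^2*(18*x - 18) + z*(-9*x^2 - 9*x + 96) - 70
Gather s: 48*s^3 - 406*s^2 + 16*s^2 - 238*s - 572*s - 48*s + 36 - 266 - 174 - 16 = 48*s^3 - 390*s^2 - 858*s - 420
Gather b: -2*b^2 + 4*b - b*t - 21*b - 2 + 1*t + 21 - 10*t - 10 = -2*b^2 + b*(-t - 17) - 9*t + 9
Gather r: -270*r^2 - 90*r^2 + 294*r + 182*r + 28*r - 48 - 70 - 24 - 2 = -360*r^2 + 504*r - 144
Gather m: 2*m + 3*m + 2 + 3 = 5*m + 5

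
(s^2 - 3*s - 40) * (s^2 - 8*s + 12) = s^4 - 11*s^3 - 4*s^2 + 284*s - 480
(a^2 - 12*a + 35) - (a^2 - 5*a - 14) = 49 - 7*a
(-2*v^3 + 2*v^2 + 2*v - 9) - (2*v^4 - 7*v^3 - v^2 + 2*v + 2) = -2*v^4 + 5*v^3 + 3*v^2 - 11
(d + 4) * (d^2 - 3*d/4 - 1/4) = d^3 + 13*d^2/4 - 13*d/4 - 1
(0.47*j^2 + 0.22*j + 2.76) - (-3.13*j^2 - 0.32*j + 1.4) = 3.6*j^2 + 0.54*j + 1.36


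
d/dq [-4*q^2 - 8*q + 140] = -8*q - 8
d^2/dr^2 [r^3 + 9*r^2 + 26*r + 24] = 6*r + 18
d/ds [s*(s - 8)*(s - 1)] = 3*s^2 - 18*s + 8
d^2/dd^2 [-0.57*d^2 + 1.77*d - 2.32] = -1.14000000000000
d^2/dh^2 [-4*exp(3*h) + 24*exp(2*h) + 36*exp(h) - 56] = (-36*exp(2*h) + 96*exp(h) + 36)*exp(h)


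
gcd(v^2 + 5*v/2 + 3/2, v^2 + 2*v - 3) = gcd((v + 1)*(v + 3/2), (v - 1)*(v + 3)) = 1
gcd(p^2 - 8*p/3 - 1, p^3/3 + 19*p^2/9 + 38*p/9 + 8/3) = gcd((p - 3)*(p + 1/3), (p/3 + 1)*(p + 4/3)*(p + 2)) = 1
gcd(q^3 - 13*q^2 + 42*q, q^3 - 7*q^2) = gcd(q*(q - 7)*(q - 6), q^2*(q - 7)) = q^2 - 7*q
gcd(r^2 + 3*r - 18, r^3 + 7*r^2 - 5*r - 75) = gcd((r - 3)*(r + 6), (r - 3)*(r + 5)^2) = r - 3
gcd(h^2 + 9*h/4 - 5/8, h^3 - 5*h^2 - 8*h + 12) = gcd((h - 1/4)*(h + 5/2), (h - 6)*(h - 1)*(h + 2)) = 1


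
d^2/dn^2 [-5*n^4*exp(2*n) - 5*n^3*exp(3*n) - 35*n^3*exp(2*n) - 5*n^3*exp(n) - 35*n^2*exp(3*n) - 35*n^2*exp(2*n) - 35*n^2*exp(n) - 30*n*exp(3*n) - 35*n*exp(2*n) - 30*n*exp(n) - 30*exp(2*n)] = 5*(-4*n^4*exp(n) - 9*n^3*exp(2*n) - 44*n^3*exp(n) - n^3 - 81*n^2*exp(2*n) - 124*n^2*exp(n) - 13*n^2 - 144*n*exp(2*n) - 126*n*exp(n) - 40*n - 50*exp(2*n) - 66*exp(n) - 26)*exp(n)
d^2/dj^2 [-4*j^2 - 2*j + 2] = -8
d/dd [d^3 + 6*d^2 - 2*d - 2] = 3*d^2 + 12*d - 2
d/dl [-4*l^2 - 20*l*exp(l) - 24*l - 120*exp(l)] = -20*l*exp(l) - 8*l - 140*exp(l) - 24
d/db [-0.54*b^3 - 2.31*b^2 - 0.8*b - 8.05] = -1.62*b^2 - 4.62*b - 0.8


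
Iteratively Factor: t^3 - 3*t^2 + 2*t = (t - 1)*(t^2 - 2*t) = t*(t - 1)*(t - 2)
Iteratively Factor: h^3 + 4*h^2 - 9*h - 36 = (h - 3)*(h^2 + 7*h + 12) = (h - 3)*(h + 4)*(h + 3)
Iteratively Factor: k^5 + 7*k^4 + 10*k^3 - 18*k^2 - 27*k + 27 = (k + 3)*(k^4 + 4*k^3 - 2*k^2 - 12*k + 9) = (k + 3)^2*(k^3 + k^2 - 5*k + 3) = (k - 1)*(k + 3)^2*(k^2 + 2*k - 3) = (k - 1)^2*(k + 3)^2*(k + 3)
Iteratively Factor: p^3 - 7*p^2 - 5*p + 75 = (p - 5)*(p^2 - 2*p - 15) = (p - 5)*(p + 3)*(p - 5)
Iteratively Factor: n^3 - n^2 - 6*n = (n - 3)*(n^2 + 2*n) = (n - 3)*(n + 2)*(n)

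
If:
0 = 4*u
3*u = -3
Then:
No Solution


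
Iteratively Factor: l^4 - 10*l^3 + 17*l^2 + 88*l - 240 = (l - 4)*(l^3 - 6*l^2 - 7*l + 60) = (l - 4)*(l + 3)*(l^2 - 9*l + 20) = (l - 5)*(l - 4)*(l + 3)*(l - 4)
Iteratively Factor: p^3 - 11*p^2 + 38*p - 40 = (p - 5)*(p^2 - 6*p + 8) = (p - 5)*(p - 4)*(p - 2)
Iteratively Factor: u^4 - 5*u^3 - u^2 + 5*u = (u - 1)*(u^3 - 4*u^2 - 5*u) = u*(u - 1)*(u^2 - 4*u - 5) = u*(u - 5)*(u - 1)*(u + 1)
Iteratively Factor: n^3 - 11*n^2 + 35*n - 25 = (n - 5)*(n^2 - 6*n + 5) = (n - 5)^2*(n - 1)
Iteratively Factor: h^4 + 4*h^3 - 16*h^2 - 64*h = (h - 4)*(h^3 + 8*h^2 + 16*h) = (h - 4)*(h + 4)*(h^2 + 4*h) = (h - 4)*(h + 4)^2*(h)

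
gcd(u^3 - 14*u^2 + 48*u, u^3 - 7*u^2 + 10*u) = u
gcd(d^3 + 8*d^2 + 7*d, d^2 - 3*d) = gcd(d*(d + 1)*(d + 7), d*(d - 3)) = d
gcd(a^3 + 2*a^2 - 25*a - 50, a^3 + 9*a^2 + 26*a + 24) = a + 2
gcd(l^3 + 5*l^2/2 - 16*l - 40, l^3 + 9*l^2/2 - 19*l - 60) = l^2 - 3*l/2 - 10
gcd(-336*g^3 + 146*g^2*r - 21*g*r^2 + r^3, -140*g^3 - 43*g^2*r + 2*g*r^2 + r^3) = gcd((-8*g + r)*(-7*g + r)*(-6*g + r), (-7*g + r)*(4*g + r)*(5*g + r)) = -7*g + r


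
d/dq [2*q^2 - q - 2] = 4*q - 1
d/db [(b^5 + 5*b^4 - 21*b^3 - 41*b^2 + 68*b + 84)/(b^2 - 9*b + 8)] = (3*b^6 - 26*b^5 - 116*b^4 + 538*b^3 - 203*b^2 - 824*b + 1300)/(b^4 - 18*b^3 + 97*b^2 - 144*b + 64)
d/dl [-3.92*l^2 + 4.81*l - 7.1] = 4.81 - 7.84*l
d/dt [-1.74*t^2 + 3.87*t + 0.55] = 3.87 - 3.48*t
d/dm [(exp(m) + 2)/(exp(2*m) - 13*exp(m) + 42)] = (-(exp(m) + 2)*(2*exp(m) - 13) + exp(2*m) - 13*exp(m) + 42)*exp(m)/(exp(2*m) - 13*exp(m) + 42)^2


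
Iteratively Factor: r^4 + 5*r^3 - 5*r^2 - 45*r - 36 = (r - 3)*(r^3 + 8*r^2 + 19*r + 12) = (r - 3)*(r + 3)*(r^2 + 5*r + 4) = (r - 3)*(r + 3)*(r + 4)*(r + 1)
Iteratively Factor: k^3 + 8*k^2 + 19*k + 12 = (k + 1)*(k^2 + 7*k + 12) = (k + 1)*(k + 4)*(k + 3)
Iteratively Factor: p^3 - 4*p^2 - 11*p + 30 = (p - 2)*(p^2 - 2*p - 15) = (p - 5)*(p - 2)*(p + 3)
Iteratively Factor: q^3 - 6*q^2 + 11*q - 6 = (q - 3)*(q^2 - 3*q + 2) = (q - 3)*(q - 1)*(q - 2)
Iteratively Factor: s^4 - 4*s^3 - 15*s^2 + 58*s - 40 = (s - 2)*(s^3 - 2*s^2 - 19*s + 20) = (s - 2)*(s - 1)*(s^2 - s - 20) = (s - 2)*(s - 1)*(s + 4)*(s - 5)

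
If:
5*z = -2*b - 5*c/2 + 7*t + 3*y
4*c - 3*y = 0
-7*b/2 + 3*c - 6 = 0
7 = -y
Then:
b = -87/14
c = -21/4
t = 5*z/7 - 255/392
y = -7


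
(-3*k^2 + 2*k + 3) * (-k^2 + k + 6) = 3*k^4 - 5*k^3 - 19*k^2 + 15*k + 18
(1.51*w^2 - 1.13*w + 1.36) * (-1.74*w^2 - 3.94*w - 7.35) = -2.6274*w^4 - 3.9832*w^3 - 9.0127*w^2 + 2.9471*w - 9.996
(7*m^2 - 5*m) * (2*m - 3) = 14*m^3 - 31*m^2 + 15*m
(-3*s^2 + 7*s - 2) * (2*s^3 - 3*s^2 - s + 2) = -6*s^5 + 23*s^4 - 22*s^3 - 7*s^2 + 16*s - 4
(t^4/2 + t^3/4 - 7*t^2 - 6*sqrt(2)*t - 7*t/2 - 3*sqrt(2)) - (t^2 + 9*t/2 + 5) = t^4/2 + t^3/4 - 8*t^2 - 6*sqrt(2)*t - 8*t - 5 - 3*sqrt(2)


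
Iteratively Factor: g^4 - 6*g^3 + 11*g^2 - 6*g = (g)*(g^3 - 6*g^2 + 11*g - 6) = g*(g - 1)*(g^2 - 5*g + 6) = g*(g - 2)*(g - 1)*(g - 3)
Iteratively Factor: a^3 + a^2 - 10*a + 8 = (a - 2)*(a^2 + 3*a - 4) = (a - 2)*(a + 4)*(a - 1)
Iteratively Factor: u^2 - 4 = (u + 2)*(u - 2)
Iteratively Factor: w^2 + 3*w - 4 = (w + 4)*(w - 1)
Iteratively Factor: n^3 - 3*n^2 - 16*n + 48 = (n + 4)*(n^2 - 7*n + 12) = (n - 3)*(n + 4)*(n - 4)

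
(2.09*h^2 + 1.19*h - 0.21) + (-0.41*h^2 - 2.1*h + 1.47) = 1.68*h^2 - 0.91*h + 1.26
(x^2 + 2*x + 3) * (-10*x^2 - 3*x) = -10*x^4 - 23*x^3 - 36*x^2 - 9*x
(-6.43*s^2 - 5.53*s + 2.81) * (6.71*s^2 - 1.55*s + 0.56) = -43.1453*s^4 - 27.1398*s^3 + 23.8258*s^2 - 7.4523*s + 1.5736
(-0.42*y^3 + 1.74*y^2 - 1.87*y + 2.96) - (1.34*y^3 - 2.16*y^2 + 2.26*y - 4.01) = -1.76*y^3 + 3.9*y^2 - 4.13*y + 6.97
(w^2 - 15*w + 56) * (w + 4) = w^3 - 11*w^2 - 4*w + 224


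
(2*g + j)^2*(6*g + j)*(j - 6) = 24*g^3*j - 144*g^3 + 28*g^2*j^2 - 168*g^2*j + 10*g*j^3 - 60*g*j^2 + j^4 - 6*j^3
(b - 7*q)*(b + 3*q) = b^2 - 4*b*q - 21*q^2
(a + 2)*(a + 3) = a^2 + 5*a + 6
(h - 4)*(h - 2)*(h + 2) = h^3 - 4*h^2 - 4*h + 16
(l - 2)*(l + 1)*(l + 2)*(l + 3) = l^4 + 4*l^3 - l^2 - 16*l - 12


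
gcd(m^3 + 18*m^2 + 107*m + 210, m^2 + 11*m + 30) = m^2 + 11*m + 30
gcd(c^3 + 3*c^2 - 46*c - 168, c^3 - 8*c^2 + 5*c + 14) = c - 7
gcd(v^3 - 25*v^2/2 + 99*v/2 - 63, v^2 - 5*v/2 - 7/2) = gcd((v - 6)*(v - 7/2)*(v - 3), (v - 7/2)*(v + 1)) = v - 7/2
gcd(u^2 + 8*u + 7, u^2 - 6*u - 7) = u + 1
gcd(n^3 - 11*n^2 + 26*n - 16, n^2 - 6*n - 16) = n - 8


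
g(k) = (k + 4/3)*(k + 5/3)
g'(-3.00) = -3.00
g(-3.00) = 2.22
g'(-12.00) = -21.00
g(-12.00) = 110.22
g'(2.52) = 8.04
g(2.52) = 16.13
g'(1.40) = 5.80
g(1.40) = 8.38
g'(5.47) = 13.94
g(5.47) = 48.55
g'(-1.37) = 0.26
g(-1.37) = -0.01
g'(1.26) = 5.52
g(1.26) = 7.59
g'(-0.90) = 1.20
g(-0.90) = 0.33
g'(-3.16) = -3.32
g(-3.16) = 2.73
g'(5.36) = 13.72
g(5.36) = 47.03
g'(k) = 2*k + 3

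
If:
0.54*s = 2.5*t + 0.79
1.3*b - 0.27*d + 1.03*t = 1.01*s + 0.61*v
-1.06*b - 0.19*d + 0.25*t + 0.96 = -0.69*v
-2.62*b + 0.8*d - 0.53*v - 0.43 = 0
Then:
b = 0.30841088937485*v + 0.451464432486312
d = 1.67254566270263*v + 2.01604601639267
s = -0.838903358317765*v - 0.359239971294463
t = -0.181203125396637*v - 0.393595833799604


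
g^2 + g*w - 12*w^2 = (g - 3*w)*(g + 4*w)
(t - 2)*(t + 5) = t^2 + 3*t - 10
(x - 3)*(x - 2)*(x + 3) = x^3 - 2*x^2 - 9*x + 18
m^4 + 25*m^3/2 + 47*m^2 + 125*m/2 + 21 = (m + 1/2)*(m + 2)*(m + 3)*(m + 7)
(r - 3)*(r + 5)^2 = r^3 + 7*r^2 - 5*r - 75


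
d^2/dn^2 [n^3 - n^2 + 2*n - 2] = 6*n - 2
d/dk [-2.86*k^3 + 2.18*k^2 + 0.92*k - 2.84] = -8.58*k^2 + 4.36*k + 0.92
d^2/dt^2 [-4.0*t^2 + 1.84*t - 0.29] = -8.00000000000000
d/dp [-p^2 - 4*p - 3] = -2*p - 4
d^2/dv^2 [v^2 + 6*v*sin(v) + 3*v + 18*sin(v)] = -6*v*sin(v) - 18*sin(v) + 12*cos(v) + 2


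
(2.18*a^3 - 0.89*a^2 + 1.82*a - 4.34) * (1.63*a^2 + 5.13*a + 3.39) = 3.5534*a^5 + 9.7327*a^4 + 5.7911*a^3 - 0.7547*a^2 - 16.0944*a - 14.7126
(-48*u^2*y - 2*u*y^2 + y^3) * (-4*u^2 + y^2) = 192*u^4*y + 8*u^3*y^2 - 52*u^2*y^3 - 2*u*y^4 + y^5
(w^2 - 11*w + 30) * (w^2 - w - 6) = w^4 - 12*w^3 + 35*w^2 + 36*w - 180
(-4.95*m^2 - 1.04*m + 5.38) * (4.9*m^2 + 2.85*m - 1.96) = -24.255*m^4 - 19.2035*m^3 + 33.1*m^2 + 17.3714*m - 10.5448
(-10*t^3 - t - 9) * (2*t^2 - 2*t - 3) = -20*t^5 + 20*t^4 + 28*t^3 - 16*t^2 + 21*t + 27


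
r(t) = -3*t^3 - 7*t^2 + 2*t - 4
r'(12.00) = -1462.00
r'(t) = -9*t^2 - 14*t + 2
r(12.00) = -6172.00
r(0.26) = -4.01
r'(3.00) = -121.00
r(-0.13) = -4.37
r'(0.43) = -5.68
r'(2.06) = -65.03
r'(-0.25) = 4.94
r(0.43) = -4.67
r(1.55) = -28.89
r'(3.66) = -169.80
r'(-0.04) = 2.55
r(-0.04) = -4.09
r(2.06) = -55.81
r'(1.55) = -41.32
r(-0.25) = -4.89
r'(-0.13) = 3.67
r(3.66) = -237.53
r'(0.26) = -2.25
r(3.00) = -142.00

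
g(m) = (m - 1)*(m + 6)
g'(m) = 2*m + 5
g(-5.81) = -1.29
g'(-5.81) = -6.62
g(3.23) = 20.58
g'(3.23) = 11.46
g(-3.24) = -11.70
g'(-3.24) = -1.48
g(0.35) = -4.13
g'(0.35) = 5.70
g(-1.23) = -10.64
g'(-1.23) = 2.54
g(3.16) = 19.79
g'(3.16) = 11.32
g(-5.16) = -5.17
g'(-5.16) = -5.32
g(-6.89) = 7.02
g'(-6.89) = -8.78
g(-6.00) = 0.00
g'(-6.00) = -7.00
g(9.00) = 120.00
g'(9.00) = 23.00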